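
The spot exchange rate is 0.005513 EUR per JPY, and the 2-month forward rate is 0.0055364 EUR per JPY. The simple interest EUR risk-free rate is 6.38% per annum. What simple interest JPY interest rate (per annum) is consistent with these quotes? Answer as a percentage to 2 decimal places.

T = 2/12 years.
F/S = 0.0055364/0.005513 = 1.0042445 = (growth of EUR) / (growth of JPY).
EUR growth factor: 1 + 0.0638×2/12 = 1.0106333.
So the JPY growth factor = 1.0063618.
r = (1.0063618 − 1)/(2/12) = 0.038171 → 3.82%.

3.82%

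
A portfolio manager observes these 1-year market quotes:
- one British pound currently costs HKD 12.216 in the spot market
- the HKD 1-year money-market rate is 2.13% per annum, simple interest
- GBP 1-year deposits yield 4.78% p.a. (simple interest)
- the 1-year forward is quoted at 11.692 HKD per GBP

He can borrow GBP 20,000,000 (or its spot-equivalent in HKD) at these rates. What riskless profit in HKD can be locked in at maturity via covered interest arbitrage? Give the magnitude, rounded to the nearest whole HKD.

T = 1 year.
Keep in GBP, deliver into the forward: 20,000,000·1.047800·11.692 = HKD 245,017,552.00.
Swap to HKD now, deposit: 20,000,000·12.216·1.021300 = HKD 249,524,016.00.
The quoted forward undervalues GBP, so borrow GBP, convert to HKD at spot, deposit the HKD at 2.13%, and buy GBP forward at 11.692 to cover the loan.
The gap between the two covered legs is HKD 4,506,464.

HKD 4,506,464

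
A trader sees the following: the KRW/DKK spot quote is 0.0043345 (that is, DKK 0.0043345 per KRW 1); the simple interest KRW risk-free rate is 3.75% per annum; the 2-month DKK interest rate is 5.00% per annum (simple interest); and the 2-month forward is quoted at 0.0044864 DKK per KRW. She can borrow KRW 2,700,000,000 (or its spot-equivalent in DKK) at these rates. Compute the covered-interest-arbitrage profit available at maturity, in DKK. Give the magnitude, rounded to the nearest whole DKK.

DKK 388,312

T = 2/12 years.
Invest the KRW and cover forward: 2,700,000,000 × 1.006250 × 0.0044864 = DKK 12,188,988.00.
Convert at spot and invest in DKK: 2,700,000,000 × 0.0043345 × 1.0083333333 = DKK 11,800,676.25.
The quoted forward overvalues KRW, so borrow DKK, buy KRW at spot, deposit the KRW at 3.75%, and sell the proceeds forward at 0.0044864.
The gap between the two covered legs is DKK 388,312.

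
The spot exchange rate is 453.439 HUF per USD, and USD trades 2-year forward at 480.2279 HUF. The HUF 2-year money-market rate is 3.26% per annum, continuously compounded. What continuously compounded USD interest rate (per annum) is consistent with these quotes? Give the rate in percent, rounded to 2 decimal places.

T = 2 years.
F/S = 480.2279/453.439 = 1.0590794 = (growth of HUF) / (growth of USD).
The HUF side grows by e^(0.0326×2) = 1.0673725.
So the USD growth factor = 1.0078305.
Take logs: ln 1.0078305 / 2 = 0.003900, so 0.39%.

0.39%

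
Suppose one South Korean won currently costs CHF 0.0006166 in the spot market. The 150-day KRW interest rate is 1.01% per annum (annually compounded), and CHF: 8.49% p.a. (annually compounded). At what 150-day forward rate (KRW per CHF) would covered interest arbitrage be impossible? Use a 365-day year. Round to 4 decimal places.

T = 150/365 years.
CHF growth factor: (1 + 0.0849)^(150/365) = 1.0340551838.
KRW accumulates by (1 + 0.0101)^(150/365) = 1.0041384037.
CIP: F = S · (grow CHF)/(grow KRW) = 0.0006166 × 1.0340551838/1.0041384037 = 0.0006349706614 CHF per KRW.
Invert for KRW per CHF: 1 / 0.0006349706614 = 1574.8759.

1574.8759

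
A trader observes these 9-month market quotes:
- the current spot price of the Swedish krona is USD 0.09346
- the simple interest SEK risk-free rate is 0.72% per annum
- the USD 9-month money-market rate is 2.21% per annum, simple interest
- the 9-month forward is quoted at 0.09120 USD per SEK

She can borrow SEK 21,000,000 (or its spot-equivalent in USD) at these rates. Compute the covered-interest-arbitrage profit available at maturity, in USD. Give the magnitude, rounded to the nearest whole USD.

USD 69,649

T = 9/12 years.
Route A — deposit SEK, sell forward: 21,000,000 × 1.005400 × 0.09120 = USD 1,925,542.08.
Route B — convert at spot, deposit USD: 21,000,000 × 0.09346 × 1.016575 = USD 1,995,191.09.
The quoted forward undervalues SEK, so borrow SEK, convert to USD at spot, deposit the USD at 2.21%, and buy SEK forward at 0.09120 to cover the loan.
Profit = 1,995,191.09 − 1,925,542.08 = USD 69,649.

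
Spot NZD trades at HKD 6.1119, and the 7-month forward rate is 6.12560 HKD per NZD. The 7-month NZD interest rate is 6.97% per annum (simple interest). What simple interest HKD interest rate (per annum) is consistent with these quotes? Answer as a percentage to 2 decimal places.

7.37%

T = 7/12 years.
CIP gives F = S · g_HKD/g_NZD, so g_HKD/g_NZD = 6.1256/6.1119 = 1.0022415.
NZD growth factor: 1 + 0.0697×7/12 = 1.0406583.
That pins the HKD growth at 1.0429909.
r = (1.0429909 − 1)/(7/12) = 0.073699 → 7.37%.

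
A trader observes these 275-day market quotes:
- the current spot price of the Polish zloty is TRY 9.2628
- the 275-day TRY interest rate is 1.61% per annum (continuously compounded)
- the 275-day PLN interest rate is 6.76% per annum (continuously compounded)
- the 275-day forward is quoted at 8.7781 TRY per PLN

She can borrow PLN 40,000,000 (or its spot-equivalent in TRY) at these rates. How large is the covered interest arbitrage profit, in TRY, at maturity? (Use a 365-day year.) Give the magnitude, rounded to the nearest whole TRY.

TRY 5,563,214

T = 275/365 years.
Invest the PLN and cover forward: 40,000,000 × 1.05225081884 × 8.7781 = TRY 369,470,516.51.
Convert at spot and invest in TRY: 40,000,000 × 9.2628 × 1.01220400547 = TRY 375,033,730.47.
The quoted forward undervalues PLN, so borrow PLN, convert to TRY at spot, deposit the TRY at 1.61%, and buy PLN forward at 8.7781 to cover the loan.
Profit = 375,033,730.47 − 369,470,516.51 = TRY 5,563,214.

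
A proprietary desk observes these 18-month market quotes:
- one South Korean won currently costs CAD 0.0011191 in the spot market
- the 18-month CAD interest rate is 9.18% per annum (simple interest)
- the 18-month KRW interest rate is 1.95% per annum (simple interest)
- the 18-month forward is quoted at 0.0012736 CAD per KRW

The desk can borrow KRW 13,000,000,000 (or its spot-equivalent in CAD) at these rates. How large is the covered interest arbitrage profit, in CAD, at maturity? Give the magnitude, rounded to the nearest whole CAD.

CAD 489,485

T = 18/12 years.
Invest the KRW and cover forward: 13,000,000,000 × 1.029250 × 0.0012736 = CAD 17,041,086.40.
Convert at spot and invest in CAD: 13,000,000,000 × 0.0011191 × 1.137700 = CAD 16,551,600.91.
The quoted forward overvalues KRW, so borrow CAD, buy KRW at spot, deposit the KRW at 1.95%, and sell the proceeds forward at 0.0012736.
Arbitrage profit = |17,041,086.40 − 16,551,600.91| = CAD 489,485.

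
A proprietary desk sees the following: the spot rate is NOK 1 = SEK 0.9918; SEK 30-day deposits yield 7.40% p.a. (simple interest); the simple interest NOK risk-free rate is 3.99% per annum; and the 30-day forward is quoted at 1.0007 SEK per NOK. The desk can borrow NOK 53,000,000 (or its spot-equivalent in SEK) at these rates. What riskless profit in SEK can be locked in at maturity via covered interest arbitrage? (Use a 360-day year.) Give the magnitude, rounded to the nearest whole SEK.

T = 30/360 years.
Route A — deposit NOK, sell forward: 53,000,000 × 1.003325 × 1.0007 = SEK 53,213,448.36.
Route B — convert at spot, deposit SEK: 53,000,000 × 0.9918 × 1.0061666667 = SEK 52,889,553.30.
The quoted forward overvalues NOK, so borrow SEK, buy NOK at spot, deposit the NOK at 3.99%, and sell the proceeds forward at 1.0007.
Arbitrage profit = |53,213,448.36 − 52,889,553.30| = SEK 323,895.

SEK 323,895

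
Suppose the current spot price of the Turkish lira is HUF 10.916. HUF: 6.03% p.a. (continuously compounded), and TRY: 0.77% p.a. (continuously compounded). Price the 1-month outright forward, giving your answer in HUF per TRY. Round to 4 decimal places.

10.9640

T = 1/12 years.
HUF accumulates by e^(0.0603×1/12) = 1.00503765.
Growth of 1 TRY over T: e^(0.0077×1/12) = 1.00064187.
Forward (HUF per TRY) = 10.916 × 1.00503765 / 1.00064187 = 10.963954.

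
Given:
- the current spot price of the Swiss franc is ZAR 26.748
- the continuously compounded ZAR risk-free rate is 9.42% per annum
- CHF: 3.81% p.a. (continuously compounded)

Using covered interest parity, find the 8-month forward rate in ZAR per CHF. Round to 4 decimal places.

27.7673

T = 8/12 years.
ZAR accumulates by e^(0.0942×8/12) = 1.06481386.
CHF accumulates by e^(0.0381×8/12) = 1.02572533.
Forward (ZAR per CHF) = 26.748 × 1.06481386 / 1.02572533 = 27.767318.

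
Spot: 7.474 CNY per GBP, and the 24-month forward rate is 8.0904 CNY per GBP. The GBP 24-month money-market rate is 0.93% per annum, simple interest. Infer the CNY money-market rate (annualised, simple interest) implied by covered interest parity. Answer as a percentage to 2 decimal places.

T = 2 years.
By CIP, F/S equals the CNY-to-GBP growth ratio: 8.0904/7.474 = 1.0824726.
The GBP side grows by 1 + 0.0093×2 = 1.018600.
That pins the CNY growth at 1.1026066.
r = (1.1026066 − 1)/2 = 0.051303 → 5.13%.

5.13%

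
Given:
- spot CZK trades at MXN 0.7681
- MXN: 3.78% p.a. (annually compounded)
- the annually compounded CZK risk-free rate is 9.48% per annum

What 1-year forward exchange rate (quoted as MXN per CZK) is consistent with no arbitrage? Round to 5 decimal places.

T = 1 year.
MXN growth factor: (1 + 0.0378)^1 = 1.037800.
CZK accumulates by (1 + 0.0948)^1 = 1.094800.
CIP: F = S · (grow MXN)/(grow CZK) = 0.7681 × 1.037800/1.094800 = 0.7281094 MXN per CZK.

0.72811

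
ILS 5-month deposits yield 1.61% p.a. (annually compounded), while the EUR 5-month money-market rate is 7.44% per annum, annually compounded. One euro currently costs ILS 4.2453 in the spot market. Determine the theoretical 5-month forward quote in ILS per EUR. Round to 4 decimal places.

T = 5/12 years.
ILS accumulates by (1 + 0.0161)^(5/12) = 1.0066771.
EUR growth factor: (1 + 0.0744)^(5/12) = 1.0303525.
Forward (ILS per EUR) = 4.2453 × 1.0066771 / 1.0303525 = 4.147752.

4.1478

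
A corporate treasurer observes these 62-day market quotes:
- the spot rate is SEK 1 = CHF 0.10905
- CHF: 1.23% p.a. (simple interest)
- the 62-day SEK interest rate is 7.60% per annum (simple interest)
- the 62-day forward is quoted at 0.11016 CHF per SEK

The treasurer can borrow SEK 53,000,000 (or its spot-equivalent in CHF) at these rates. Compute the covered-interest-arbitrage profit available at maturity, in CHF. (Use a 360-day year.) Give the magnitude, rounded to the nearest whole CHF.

T = 62/360 years.
Route A — deposit SEK, sell forward: 53,000,000 × 1.013088889 × 0.11016 = CHF 5,914,899.22.
Route B — convert at spot, deposit CHF: 53,000,000 × 0.10905 × 1.002118333 = CHF 5,791,893.22.
The quoted forward overvalues SEK, so borrow CHF, buy SEK at spot, deposit the SEK at 7.60%, and sell the proceeds forward at 0.11016.
The gap between the two covered legs is CHF 123,006.

CHF 123,006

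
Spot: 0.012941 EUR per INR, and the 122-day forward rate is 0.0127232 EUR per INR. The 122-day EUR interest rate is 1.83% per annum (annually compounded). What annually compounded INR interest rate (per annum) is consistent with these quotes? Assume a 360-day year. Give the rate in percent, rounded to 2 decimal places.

7.06%

T = 122/360 years.
By CIP, F/S equals the EUR-to-INR growth ratio: 0.0127232/0.012941 = 0.9831698.
The EUR side grows by (1 + 0.0183)^(122/360) = 1.0061645.
Hence g_INR = 1.0233883.
r = 1.0233883^(360/122) − 1 = 0.070601 → 7.06%.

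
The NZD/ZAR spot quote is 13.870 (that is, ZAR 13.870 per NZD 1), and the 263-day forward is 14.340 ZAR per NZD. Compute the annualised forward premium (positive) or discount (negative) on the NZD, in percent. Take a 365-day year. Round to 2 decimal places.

T = 263/365 years.
Period premium: (14.340 − 13.87)/13.87 = 0.0338861.
Per annum: 0.0338861 / (263/365) = 0.047028 = 4.70%.

+4.70%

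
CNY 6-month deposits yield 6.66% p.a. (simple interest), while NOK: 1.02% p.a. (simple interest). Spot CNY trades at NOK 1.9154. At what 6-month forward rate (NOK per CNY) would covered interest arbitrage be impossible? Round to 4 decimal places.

T = 6/12 years.
NOK accumulates by 1 + 0.0102×6/12 = 1.005100.
CNY accumulates by 1 + 0.0666×6/12 = 1.033300.
So F = 1.9154 × 1.005100 / 1.033300 = 1.863126 (NOK/CNY).

1.8631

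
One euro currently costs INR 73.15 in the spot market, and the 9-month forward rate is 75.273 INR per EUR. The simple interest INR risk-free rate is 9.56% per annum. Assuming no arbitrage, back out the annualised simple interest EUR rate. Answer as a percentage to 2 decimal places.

5.53%

T = 9/12 years.
F/S = 75.273/73.15 = 1.0290226 = (growth of INR) / (growth of EUR).
INR growth factor: 1 + 0.0956×9/12 = 1.071700.
So the EUR growth factor = 1.0414737.
(1.0414737 − 1)/T = 0.055298, i.e. 5.53%.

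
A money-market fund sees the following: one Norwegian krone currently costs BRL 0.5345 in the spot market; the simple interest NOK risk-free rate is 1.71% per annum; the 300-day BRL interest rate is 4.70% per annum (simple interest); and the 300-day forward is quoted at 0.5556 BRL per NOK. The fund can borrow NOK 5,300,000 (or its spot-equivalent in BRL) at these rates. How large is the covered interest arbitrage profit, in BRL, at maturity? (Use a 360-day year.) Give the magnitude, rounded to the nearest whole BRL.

BRL 42,838

T = 300/360 years.
Invest the NOK and cover forward: 5,300,000 × 1.014250 × 0.5556 = BRL 2,986,641.69.
Convert at spot and invest in BRL: 5,300,000 × 0.5345 × 1.039166667 = BRL 2,943,803.29.
The quoted forward overvalues NOK, so borrow BRL, buy NOK at spot, deposit the NOK at 1.71%, and sell the proceeds forward at 0.5556.
The gap between the two covered legs is BRL 42,838.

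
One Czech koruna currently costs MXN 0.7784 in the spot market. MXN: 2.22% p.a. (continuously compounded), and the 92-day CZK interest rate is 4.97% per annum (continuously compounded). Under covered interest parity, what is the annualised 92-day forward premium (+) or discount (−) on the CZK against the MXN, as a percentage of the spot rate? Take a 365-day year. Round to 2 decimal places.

-2.74%

T = 92/365 years.
F = S · g_MXN/g_CZK = 0.7784 × 1.0056113/1.0126059 = 0.7730232.
(F − S)/S ÷ T = (0.7730232 − 0.7784)/0.7784/(92/365) = -0.027405 → -2.74%.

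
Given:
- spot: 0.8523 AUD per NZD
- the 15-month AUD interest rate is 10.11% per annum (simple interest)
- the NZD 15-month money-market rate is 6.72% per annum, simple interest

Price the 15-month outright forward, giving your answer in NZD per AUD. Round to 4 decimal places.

T = 15/12 years.
AUD growth factor: 1 + 0.1011×15/12 = 1.126375.
Growth of 1 NZD over T: 1 + 0.0672×15/12 = 1.084000.
So F = 0.8523 × 1.126375 / 1.084000 = 0.8856175 (AUD/NZD).
Quoted the other way: 1/0.8856175 = 1.1292 NZD per AUD.

1.1292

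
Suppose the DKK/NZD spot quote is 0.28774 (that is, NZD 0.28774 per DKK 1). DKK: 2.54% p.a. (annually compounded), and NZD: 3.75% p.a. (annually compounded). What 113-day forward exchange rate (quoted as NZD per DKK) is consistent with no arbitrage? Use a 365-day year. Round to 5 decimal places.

0.28879

T = 113/365 years.
NZD accumulates by (1 + 0.0375)^(113/365) = 1.0114624.
DKK growth factor: (1 + 0.0254)^(113/365) = 1.0077956.
So F = 0.28774 × 1.0114624 / 1.0077956 = 0.2887869 (NZD/DKK).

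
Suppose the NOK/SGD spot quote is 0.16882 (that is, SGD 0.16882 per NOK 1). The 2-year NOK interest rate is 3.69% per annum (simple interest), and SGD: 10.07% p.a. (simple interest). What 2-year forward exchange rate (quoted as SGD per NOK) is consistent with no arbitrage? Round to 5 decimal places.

0.18888

T = 2 years.
SGD accumulates by 1 + 0.1007×2 = 1.201400.
NOK accumulates by 1 + 0.0369×2 = 1.073800.
So F = 0.16882 × 1.201400 / 1.073800 = 0.1888809 (SGD/NOK).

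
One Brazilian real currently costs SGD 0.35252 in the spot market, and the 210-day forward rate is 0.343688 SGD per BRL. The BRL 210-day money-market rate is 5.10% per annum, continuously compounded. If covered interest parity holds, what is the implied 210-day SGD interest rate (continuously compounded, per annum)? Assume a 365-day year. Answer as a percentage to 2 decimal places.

0.69%

T = 210/365 years.
CIP gives F = S · g_SGD/g_BRL, so g_SGD/g_BRL = 0.343688/0.35252 = 0.9749461.
The BRL side grows by e^(0.0510×210/365) = 1.0297772.
So the SGD growth factor = 1.0039773.
r = ln(1.0039773)/(210/365) = 0.006899 → 0.69%.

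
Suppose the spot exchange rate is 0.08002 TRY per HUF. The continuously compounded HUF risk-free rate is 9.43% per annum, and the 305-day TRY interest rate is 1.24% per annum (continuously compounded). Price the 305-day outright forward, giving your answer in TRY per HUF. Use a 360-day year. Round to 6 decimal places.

0.074656

T = 305/360 years.
TRY growth factor: e^(0.0124×305/360) = 1.0105609.
Growth of 1 HUF over T: e^(0.0943×305/360) = 1.0831712.
So F = 0.08002 × 1.0105609 / 1.0831712 = 0.07465587 (TRY/HUF).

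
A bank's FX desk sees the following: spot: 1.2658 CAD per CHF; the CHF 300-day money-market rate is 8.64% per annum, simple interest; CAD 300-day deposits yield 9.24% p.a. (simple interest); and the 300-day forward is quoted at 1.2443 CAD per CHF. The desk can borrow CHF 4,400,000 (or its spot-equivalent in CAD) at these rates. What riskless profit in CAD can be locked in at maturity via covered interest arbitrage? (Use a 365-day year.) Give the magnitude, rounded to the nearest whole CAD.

CAD 128,784

T = 300/365 years.
Route A — deposit CHF, sell forward: 4,400,000 × 1.071013699 × 1.2443 = CAD 5,863,714.32.
Route B — convert at spot, deposit CAD: 4,400,000 × 1.2658 × 1.075945205 = CAD 5,992,498.34.
The quoted forward undervalues CHF, so borrow CHF, convert to CAD at spot, deposit the CAD at 9.24%, and buy CHF forward at 1.2443 to cover the loan.
Profit = 5,992,498.34 − 5,863,714.32 = CAD 128,784.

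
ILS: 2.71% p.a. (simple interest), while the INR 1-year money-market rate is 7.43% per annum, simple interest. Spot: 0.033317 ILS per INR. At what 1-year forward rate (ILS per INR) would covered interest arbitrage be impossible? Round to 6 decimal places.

T = 1 year.
ILS growth factor: 1 + 0.0271×1 = 1.027100.
INR growth factor: 1 + 0.0743×1 = 1.074300.
So F = 0.033317 × 1.027100 / 1.074300 = 0.03185320 (ILS/INR).

0.031853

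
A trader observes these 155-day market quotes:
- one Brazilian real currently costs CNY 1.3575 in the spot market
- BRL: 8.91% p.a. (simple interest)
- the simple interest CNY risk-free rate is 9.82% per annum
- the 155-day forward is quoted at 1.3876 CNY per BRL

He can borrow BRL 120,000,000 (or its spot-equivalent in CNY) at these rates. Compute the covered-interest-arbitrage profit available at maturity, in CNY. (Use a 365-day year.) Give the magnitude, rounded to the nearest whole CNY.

T = 155/365 years.
Keep in BRL, deliver into the forward: 120,000,000·1.0378369863·1.3876 = CNY 172,812,312.26.
Swap to CNY now, deposit: 120,000,000·1.3575·1.04170136986 = CNY 169,693,153.15.
The quoted forward overvalues BRL, so borrow CNY, buy BRL at spot, deposit the BRL at 8.91%, and sell the proceeds forward at 1.3876.
Profit = 172,812,312.26 − 169,693,153.15 = CNY 3,119,159.

CNY 3,119,159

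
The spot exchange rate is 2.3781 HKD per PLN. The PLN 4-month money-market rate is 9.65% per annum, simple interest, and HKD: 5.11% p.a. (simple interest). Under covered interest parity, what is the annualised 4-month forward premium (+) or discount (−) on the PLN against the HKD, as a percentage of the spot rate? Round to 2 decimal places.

-4.40%

T = 4/12 years.
No-arbitrage forward: 2.3781 × 1.0170333 / 1.0321667 = 2.3432328 HKD/PLN.
Annualised premium = (F − S)/S × (1/T) = (2.3432328 − 2.3781)/2.3781 ÷ (4/12) = -4.40%.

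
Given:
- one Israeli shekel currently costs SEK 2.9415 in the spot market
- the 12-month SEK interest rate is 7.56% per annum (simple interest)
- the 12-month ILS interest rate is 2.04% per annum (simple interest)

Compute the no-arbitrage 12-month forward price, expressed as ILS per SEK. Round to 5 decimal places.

0.32252

T = 1 year.
SEK growth factor: 1 + 0.0756×1 = 1.075600.
ILS accumulates by 1 + 0.0204×1 = 1.020400.
Forward (SEK per ILS) = 2.9415 × 1.075600 / 1.020400 = 3.100625.
Invert for ILS per SEK: 1 / 3.100625 = 0.32252.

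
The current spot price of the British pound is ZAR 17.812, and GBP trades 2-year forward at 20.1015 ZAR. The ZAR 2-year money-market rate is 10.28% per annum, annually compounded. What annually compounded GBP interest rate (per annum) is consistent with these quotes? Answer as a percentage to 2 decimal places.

T = 2 years.
CIP gives F = S · g_ZAR/g_GBP, so g_ZAR/g_GBP = 20.1015/17.812 = 1.1285369.
The ZAR side grows by (1 + 0.1028)^2 = 1.2161678.
So the GBP growth factor = 1.077650.
Annualise: 1.077650^(1/2) − 1 = 0.038099 = 3.81%.

3.81%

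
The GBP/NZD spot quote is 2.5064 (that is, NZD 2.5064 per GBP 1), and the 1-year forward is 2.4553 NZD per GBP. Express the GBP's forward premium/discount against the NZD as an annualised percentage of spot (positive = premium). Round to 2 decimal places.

-2.04%

T = 1 year.
Period premium: (2.4553 − 2.5064)/2.5064 = -0.0203878.
Annualise by dividing by T: -0.0203878 / 1 = -0.020388 → -2.04%.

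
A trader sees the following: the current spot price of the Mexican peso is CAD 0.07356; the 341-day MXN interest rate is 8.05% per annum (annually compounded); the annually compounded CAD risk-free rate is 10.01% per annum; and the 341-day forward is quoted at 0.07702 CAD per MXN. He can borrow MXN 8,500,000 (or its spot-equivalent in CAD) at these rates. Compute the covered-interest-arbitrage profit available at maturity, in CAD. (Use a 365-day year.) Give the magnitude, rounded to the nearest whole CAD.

CAD 20,232

T = 341/365 years.
Route A — deposit MXN, sell forward: 8,500,000 × 1.07501328 × 0.07702 = CAD 703,778.94.
Route B — convert at spot, deposit CAD: 8,500,000 × 0.07356 × 1.09322073 = CAD 683,547.19.
The quoted forward overvalues MXN, so borrow CAD, buy MXN at spot, deposit the MXN at 8.05%, and sell the proceeds forward at 0.07702.
Profit = 703,778.94 − 683,547.19 = CAD 20,232.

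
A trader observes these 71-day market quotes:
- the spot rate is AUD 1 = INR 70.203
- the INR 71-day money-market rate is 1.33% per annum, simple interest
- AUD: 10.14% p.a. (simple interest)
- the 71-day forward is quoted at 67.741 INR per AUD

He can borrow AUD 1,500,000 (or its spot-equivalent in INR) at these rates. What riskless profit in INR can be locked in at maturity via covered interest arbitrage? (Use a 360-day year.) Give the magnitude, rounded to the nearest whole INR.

T = 71/360 years.
Keep in AUD, deliver into the forward: 1,500,000·1.01999833333·67.741 = INR 103,643,560.65.
Swap to INR now, deposit: 1,500,000·70.203·1.00262305556 = INR 105,580,719.55.
The quoted forward undervalues AUD, so borrow AUD, convert to INR at spot, deposit the INR at 1.33%, and buy AUD forward at 67.741 to cover the loan.
Profit = 105,580,719.55 − 103,643,560.65 = INR 1,937,159.

INR 1,937,159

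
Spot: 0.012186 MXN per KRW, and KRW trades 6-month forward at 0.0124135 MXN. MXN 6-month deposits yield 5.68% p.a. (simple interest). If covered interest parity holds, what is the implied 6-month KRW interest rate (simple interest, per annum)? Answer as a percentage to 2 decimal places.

T = 6/12 years.
By CIP, F/S equals the MXN-to-KRW growth ratio: 0.0124135/0.012186 = 1.0186690.
The MXN side grows by 1 + 0.0568×6/12 = 1.028400.
Hence g_KRW = 1.0095527.
r = (1.0095527 − 1)/(6/12) = 0.019105 → 1.91%.

1.91%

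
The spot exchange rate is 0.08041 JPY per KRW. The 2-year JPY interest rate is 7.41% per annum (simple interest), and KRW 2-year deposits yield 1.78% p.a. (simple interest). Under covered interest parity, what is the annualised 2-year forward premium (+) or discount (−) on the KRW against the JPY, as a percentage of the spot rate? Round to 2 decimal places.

T = 2 years.
F = S · g_JPY/g_KRW = 0.08041 × 1.148200/1.035600 = 0.08915292.
(F − S)/S ÷ T = (0.08915292 − 0.08041)/0.08041/2 = 0.054365 → 5.44%.

+5.44%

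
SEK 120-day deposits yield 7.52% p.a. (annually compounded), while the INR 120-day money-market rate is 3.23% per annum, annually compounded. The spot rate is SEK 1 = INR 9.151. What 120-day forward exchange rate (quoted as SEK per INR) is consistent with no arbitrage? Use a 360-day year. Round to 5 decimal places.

T = 120/360 years.
INR growth factor: (1 + 0.0323)^(120/360) = 1.0106528.
SEK growth factor: (1 + 0.0752)^(120/360) = 1.0244633.
So F = 9.151 × 1.0106528 / 1.0244633 = 9.027638 (INR/SEK).
Quoted the other way: 1/9.027638 = 0.11077 SEK per INR.

0.11077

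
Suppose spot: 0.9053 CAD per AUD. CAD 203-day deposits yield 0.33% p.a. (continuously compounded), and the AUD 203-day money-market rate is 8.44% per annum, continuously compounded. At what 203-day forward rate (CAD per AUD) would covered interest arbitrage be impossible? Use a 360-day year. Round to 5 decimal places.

T = 203/360 years.
CAD accumulates by e^(0.0033×203/360) = 1.0018626.
AUD accumulates by e^(0.0844×203/360) = 1.0487429.
So F = 0.9053 × 1.0018626 / 1.0487429 = 0.8648318 (CAD/AUD).

0.86483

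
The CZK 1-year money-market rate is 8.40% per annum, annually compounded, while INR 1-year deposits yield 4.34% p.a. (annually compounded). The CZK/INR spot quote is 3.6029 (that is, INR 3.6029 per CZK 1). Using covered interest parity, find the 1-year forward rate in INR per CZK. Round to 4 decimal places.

3.4680

T = 1 year.
INR accumulates by (1 + 0.0434)^1 = 1.043400.
Growth of 1 CZK over T: (1 + 0.0840)^1 = 1.084000.
Forward (INR per CZK) = 3.6029 × 1.043400 / 1.084000 = 3.467957.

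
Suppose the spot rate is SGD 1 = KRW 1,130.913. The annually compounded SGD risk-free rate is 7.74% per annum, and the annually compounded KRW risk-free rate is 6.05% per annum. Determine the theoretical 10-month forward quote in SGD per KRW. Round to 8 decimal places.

0.00089597

T = 10/12 years.
Growth of 1 KRW over T: (1 + 0.0605)^(10/12) = 1.0501683.
Growth of 1 SGD over T: (1 + 0.0774)^(10/12) = 1.064096.
Forward (KRW per SGD) = 1130.913 × 1.0501683 / 1.064096 = 1116.111.
Invert for SGD per KRW: 1 / 1116.111 = 0.00089597.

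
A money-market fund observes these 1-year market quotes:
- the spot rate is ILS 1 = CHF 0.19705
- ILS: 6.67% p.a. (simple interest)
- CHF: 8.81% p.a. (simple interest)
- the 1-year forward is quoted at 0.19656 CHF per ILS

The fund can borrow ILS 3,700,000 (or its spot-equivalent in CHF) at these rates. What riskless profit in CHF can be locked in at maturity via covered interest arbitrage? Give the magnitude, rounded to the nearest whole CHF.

T = 1 year.
Keep in ILS, deliver into the forward: 3,700,000·1.066700·0.19656 = CHF 775,781.04.
Swap to CHF now, deposit: 3,700,000·0.19705·1.088100 = CHF 793,317.39.
The quoted forward undervalues ILS, so borrow ILS, convert to CHF at spot, deposit the CHF at 8.81%, and buy ILS forward at 0.19656 to cover the loan.
Arbitrage profit = |775,781.04 − 793,317.39| = CHF 17,536.

CHF 17,536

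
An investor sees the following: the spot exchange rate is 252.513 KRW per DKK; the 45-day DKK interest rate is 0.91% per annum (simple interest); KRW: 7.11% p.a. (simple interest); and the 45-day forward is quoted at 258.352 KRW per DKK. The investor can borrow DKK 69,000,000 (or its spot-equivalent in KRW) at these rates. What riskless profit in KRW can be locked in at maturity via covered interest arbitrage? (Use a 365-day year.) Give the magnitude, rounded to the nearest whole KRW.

KRW 270,161,428

T = 45/365 years.
Keep in DKK, deliver into the forward: 69,000,000·1.001121917808·258.352 = KRW 17,846,287,629.96.
Swap to KRW now, deposit: 69,000,000·252.513·1.008765753425 = KRW 17,576,126,201.93.
The quoted forward overvalues DKK, so borrow KRW, buy DKK at spot, deposit the DKK at 0.91%, and sell the proceeds forward at 258.352.
Arbitrage profit = |17,846,287,629.96 − 17,576,126,201.93| = KRW 270,161,428.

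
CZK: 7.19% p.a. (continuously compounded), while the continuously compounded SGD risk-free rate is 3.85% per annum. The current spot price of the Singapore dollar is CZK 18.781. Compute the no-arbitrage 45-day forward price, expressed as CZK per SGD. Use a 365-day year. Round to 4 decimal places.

T = 45/365 years.
CZK accumulates by e^(0.0719×45/365) = 1.00890379.
SGD accumulates by e^(0.0385×45/365) = 1.00475786.
CIP: F = S · (grow CZK)/(grow SGD) = 18.781 × 1.00890379/1.00475786 = 18.858496 CZK per SGD.

18.8585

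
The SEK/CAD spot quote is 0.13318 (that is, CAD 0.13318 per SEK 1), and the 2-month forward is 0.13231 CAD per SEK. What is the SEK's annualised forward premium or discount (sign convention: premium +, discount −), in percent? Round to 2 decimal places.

-3.92%

T = 2/12 years.
(F − S)/S = (0.13231 − 0.13318)/0.13318 = -0.0065325.
Per annum: -0.0065325 / (2/12) = -0.039195 = -3.92%.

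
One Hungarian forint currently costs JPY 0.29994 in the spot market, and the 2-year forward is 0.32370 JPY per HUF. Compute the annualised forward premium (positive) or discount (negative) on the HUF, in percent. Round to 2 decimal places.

T = 2 years.
Period premium: (0.32370 − 0.29994)/0.29994 = 0.0792158.
×(1/T) gives 3.96% p.a.

+3.96%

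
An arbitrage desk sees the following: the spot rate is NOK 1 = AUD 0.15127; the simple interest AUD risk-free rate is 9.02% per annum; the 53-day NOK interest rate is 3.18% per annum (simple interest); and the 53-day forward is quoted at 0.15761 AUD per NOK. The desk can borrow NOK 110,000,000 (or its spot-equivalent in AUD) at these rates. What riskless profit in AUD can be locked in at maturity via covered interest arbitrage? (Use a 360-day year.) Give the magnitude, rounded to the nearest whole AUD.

T = 53/360 years.
Route A — deposit NOK, sell forward: 110,000,000 × 1.0046816667 × 0.15761 = AUD 17,418,266.52.
Route B — convert at spot, deposit AUD: 110,000,000 × 0.15127 × 1.0132794444 = AUD 16,860,665.97.
The quoted forward overvalues NOK, so borrow AUD, buy NOK at spot, deposit the NOK at 3.18%, and sell the proceeds forward at 0.15761.
The gap between the two covered legs is AUD 557,601.

AUD 557,601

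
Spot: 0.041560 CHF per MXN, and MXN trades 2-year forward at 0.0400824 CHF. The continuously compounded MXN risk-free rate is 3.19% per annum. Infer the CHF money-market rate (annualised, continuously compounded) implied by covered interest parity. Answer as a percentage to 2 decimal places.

T = 2 years.
CIP gives F = S · g_CHF/g_MXN, so g_CHF/g_MXN = 0.0400824/0.04156 = 0.9644466.
MXN growth factor: e^(0.0319×2) = 1.0658792.
Hence g_CHF = 1.0279836.
r = ln(1.0279836)/2 = 0.013800 → 1.38%.

1.38%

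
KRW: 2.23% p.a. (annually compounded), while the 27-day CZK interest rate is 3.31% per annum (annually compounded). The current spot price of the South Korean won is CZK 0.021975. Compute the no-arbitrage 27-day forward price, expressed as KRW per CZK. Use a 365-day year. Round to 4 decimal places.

T = 27/365 years.
CZK growth factor: (1 + 0.0331)^(27/365) = 1.00241175.
KRW accumulates by (1 + 0.0223)^(27/365) = 1.0016328.
So F = 0.021975 × 1.00241175 / 1.0016328 = 0.021992090 (CZK/KRW).
Quoted the other way: 1/0.021992090 = 45.4709 KRW per CZK.

45.4709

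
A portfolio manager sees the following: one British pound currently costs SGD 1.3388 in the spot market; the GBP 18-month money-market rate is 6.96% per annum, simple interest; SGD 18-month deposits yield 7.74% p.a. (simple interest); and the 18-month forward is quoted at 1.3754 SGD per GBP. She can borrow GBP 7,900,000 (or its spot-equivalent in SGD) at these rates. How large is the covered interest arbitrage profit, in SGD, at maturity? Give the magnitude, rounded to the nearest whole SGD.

SGD 195,581

T = 18/12 years.
Route A — deposit GBP, sell forward: 7,900,000 × 1.104400 × 1.3754 = SGD 12,000,034.90.
Route B — convert at spot, deposit SGD: 7,900,000 × 1.3388 × 1.116100 = SGD 11,804,453.97.
The quoted forward overvalues GBP, so borrow SGD, buy GBP at spot, deposit the GBP at 6.96%, and sell the proceeds forward at 1.3754.
The gap between the two covered legs is SGD 195,581.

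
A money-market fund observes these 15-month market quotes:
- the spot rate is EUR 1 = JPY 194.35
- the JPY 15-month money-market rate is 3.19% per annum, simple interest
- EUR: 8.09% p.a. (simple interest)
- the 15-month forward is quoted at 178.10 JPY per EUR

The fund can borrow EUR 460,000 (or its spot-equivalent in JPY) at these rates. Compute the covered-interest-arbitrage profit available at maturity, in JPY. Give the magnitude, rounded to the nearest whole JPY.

T = 15/12 years.
Invest the EUR and cover forward: 460,000 × 1.101125 × 178.10 = JPY 90,210,766.75.
Convert at spot and invest in JPY: 460,000 × 194.35 × 1.039875 = JPY 92,965,864.88.
The quoted forward undervalues EUR, so borrow EUR, convert to JPY at spot, deposit the JPY at 3.19%, and buy EUR forward at 178.10 to cover the loan.
Arbitrage profit = |90,210,766.75 − 92,965,864.88| = JPY 2,755,098.

JPY 2,755,098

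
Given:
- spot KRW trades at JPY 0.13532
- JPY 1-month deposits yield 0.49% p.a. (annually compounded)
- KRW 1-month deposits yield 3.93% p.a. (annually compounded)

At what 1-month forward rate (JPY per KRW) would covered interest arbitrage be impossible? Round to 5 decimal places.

T = 1/12 years.
Growth of 1 JPY over T: (1 + 0.0049)^(1/12) = 1.0004074.
KRW growth factor: (1 + 0.0393)^(1/12) = 1.0032174.
Forward (JPY per KRW) = 0.13532 × 1.0004074 / 1.0032174 = 0.1349410.

0.13494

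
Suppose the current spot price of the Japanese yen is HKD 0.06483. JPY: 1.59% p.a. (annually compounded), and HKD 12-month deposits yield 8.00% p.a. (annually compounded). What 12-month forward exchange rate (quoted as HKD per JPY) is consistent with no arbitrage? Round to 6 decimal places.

0.068921

T = 1 year.
HKD growth factor: (1 + 0.0800)^1 = 1.080000.
Growth of 1 JPY over T: (1 + 0.0159)^1 = 1.015900.
So F = 0.06483 × 1.080000 / 1.015900 = 0.06892056 (HKD/JPY).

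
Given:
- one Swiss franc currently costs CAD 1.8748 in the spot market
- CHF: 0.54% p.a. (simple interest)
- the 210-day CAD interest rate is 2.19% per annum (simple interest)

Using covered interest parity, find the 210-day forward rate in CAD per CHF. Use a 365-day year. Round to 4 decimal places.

T = 210/365 years.
CAD growth factor: 1 + 0.0219×210/365 = 1.012600.
Growth of 1 CHF over T: 1 + 0.0054×210/365 = 1.0031068.
CIP: F = S · (grow CAD)/(grow CHF) = 1.8748 × 1.012600/1.0031068 = 1.892543 CAD per CHF.

1.8925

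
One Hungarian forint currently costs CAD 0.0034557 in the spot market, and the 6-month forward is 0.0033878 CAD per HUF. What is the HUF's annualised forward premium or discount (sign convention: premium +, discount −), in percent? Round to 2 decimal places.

-3.93%

T = 6/12 years.
(F − S)/S = (0.0033878 − 0.0034557)/0.0034557 = -0.0196487.
×(1/T) gives -3.93% p.a.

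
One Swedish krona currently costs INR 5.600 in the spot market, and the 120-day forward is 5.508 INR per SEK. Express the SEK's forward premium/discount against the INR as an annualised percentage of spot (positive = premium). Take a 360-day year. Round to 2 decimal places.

T = 120/360 years.
Period premium: (5.508 − 5.6)/5.6 = -0.0164286.
Annualise by dividing by T: -0.0164286 / (120/360) = -0.049286 → -4.93%.

-4.93%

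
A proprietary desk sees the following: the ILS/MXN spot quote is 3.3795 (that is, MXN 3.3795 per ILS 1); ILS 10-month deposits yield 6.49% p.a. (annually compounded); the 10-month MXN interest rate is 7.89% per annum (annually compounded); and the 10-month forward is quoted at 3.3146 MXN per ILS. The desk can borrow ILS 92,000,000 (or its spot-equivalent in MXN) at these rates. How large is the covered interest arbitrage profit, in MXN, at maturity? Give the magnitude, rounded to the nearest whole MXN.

T = 10/12 years.
Keep in ILS, deliver into the forward: 92,000,000·1.05379796572·3.3146 = MXN 321,348,523.82.
Swap to MXN now, deposit: 92,000,000·3.3795·1.06533041831 = MXN 331,226,141.68.
The quoted forward undervalues ILS, so borrow ILS, convert to MXN at spot, deposit the MXN at 7.89%, and buy ILS forward at 3.3146 to cover the loan.
Profit = 331,226,141.68 − 321,348,523.82 = MXN 9,877,618.

MXN 9,877,618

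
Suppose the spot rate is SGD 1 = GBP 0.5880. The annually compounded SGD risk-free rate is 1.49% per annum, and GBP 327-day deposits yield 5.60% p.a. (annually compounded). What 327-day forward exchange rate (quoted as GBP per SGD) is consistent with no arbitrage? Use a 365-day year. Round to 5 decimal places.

0.60929

T = 327/365 years.
GBP accumulates by (1 + 0.0560)^(327/365) = 1.0500265.
SGD growth factor: (1 + 0.0149)^(327/365) = 1.0133385.
CIP: F = S · (grow GBP)/(grow SGD) = 0.588 × 1.0500265/1.0133385 = 0.6092886 GBP per SGD.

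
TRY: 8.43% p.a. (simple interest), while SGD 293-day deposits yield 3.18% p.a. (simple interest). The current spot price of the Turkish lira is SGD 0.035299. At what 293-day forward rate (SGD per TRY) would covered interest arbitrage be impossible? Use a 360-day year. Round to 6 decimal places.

T = 293/360 years.
SGD accumulates by 1 + 0.0318×293/360 = 1.0258817.
Growth of 1 TRY over T: 1 + 0.0843×293/360 = 1.0686108.
Forward (SGD per TRY) = 0.035299 × 1.0258817 / 1.0686108 = 0.03388755.

0.033888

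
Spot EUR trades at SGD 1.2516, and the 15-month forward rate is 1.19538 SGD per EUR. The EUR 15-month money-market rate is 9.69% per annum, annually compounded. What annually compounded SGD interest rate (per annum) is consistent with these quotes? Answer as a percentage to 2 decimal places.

T = 15/12 years.
CIP gives F = S · g_SGD/g_EUR, so g_SGD/g_EUR = 1.19538/1.2516 = 0.9550815.
EUR growth factor: (1 + 0.0969)^(15/12) = 1.122558.
That pins the SGD growth at 1.0721344.
r = 1.0721344^(12/15) − 1 = 0.057303 → 5.73%.

5.73%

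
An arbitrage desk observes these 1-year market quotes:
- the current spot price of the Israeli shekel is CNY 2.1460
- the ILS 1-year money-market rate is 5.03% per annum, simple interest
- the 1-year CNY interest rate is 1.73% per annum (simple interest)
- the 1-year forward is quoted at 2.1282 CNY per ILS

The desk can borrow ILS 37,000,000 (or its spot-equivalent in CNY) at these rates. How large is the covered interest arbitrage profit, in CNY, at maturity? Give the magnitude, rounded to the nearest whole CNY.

T = 1 year.
Invest the ILS and cover forward: 37,000,000 × 1.050300 × 2.1282 = CNY 82,704,193.02.
Convert at spot and invest in CNY: 37,000,000 × 2.1460 × 1.017300 = CNY 80,775,654.60.
The quoted forward overvalues ILS, so borrow CNY, buy ILS at spot, deposit the ILS at 5.03%, and sell the proceeds forward at 2.1282.
Arbitrage profit = |82,704,193.02 − 80,775,654.60| = CNY 1,928,538.

CNY 1,928,538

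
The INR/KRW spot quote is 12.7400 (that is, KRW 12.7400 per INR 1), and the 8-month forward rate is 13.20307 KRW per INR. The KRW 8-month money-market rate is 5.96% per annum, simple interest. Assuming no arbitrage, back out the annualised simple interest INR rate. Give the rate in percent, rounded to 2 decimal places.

0.49%

T = 8/12 years.
CIP gives F = S · g_KRW/g_INR, so g_KRW/g_INR = 13.20307/12.74 = 1.0363477.
KRW growth factor: 1 + 0.0596×8/12 = 1.0397333.
Hence g_INR = 1.0032669.
(1.0032669 − 1)/T = 0.004900, i.e. 0.49%.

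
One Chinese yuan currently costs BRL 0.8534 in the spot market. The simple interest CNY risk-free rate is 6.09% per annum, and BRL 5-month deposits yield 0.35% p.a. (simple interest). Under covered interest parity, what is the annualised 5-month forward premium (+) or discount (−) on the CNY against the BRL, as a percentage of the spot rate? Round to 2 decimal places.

-5.60%

T = 5/12 years.
CIP forward (BRL per CNY) = 0.8534 × 1.0014583/1.025375 = 0.8334946.
(F − S)/S ÷ T = (0.8334946 − 0.8534)/0.8534/(5/12) = -0.055980 → -5.60%.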